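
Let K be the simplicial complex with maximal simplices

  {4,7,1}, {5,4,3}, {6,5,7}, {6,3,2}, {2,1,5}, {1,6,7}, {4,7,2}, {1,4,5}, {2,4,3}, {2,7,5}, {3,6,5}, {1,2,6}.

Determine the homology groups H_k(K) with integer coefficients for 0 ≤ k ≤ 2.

Take the total order 1 < 2 < 3 < 4 < 5 < 6 < 7 on the vertex set. Then K (dimension 2) consists of the simplices:

  0-simplices (7): [1], [2], [3], [4], [5], [6], [7]
  1-simplices (18): [1,2], [1,4], [1,5], [1,6], [1,7], [2,3], [2,4], [2,5], [2,6], [2,7], [3,4], [3,5], [3,6], [4,5], [4,7], [5,6], [5,7], [6,7]
  2-simplices (12): [1,2,5], [1,2,6], [1,4,5], [1,4,7], [1,6,7], [2,3,4], [2,3,6], [2,4,7], [2,5,7], [3,4,5], [3,5,6], [5,6,7]

Hence C_0 ≅ Z^7, C_1 ≅ Z^18, C_2 ≅ Z^12.

The boundary map ∂_1: C_1 → C_0 sends each edge [p,q] (with p < q) to q − p. For instance
  ∂[1,5] = [5] − [1].
As a 7×18 matrix over Z this has rank 6, with invariant factors (1,1,1,1,1,1).

Boundary ∂_2: C_2 → C_1 acts by ∂[p,q,r] = [q,r] − [p,r] + [p,q]. For instance
  ∂[2,5,7] = [5,7] − [2,7] + [2,5],
  ∂[2,4,7] = [4,7] − [2,7] + [2,4].
The 18×12 boundary matrix has rank 12 and Smith normal form diag(1,1,1,1,1,1,1,1,1,1,1,2).

Now H_k = ker ∂_k / im ∂_{k+1}, so:

  H_0: rank C_0 − rank ∂_1 = 7 − 6 = 1, and the invariant factors of ∂_1 are all 1, so H_0 ≅ Z.
  H_1: rank ker ∂_1 − rank ∂_2 = (18 − 6) − 12 = 0, and ∂_2 has invariant factor 2 > 1, so H_1 ≅ Z/2.
  H_2: rank ker ∂_2 − rank ∂_3 = (12 − 12) − 0 = 0, and there is no ∂_3, so H_2 ≅ 0.

H_0 ≅ Z,  H_1 ≅ Z/2,  H_2 = 0.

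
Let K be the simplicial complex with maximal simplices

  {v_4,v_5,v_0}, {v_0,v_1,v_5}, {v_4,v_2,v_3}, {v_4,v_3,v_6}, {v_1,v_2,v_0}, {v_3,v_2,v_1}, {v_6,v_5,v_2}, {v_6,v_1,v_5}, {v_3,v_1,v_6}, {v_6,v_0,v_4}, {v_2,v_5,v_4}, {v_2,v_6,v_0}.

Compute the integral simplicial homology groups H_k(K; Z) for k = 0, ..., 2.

H_0 = Z,  H_1 = Z/2,  H_2 = 0.

We work with the vertex ordering v_0 < v_1 < v_2 < v_3 < v_4 < v_5 < v_6. The simplices of K, each written with vertices in increasing order, are:

  0-simplices (7): [v_0], [v_1], [v_2], [v_3], [v_4], [v_5], [v_6]
  1-simplices (18): (18 of them)
  2-simplices (12): (12 of them)

giving chain groups C_0 ≅ Z^7, C_1 ≅ Z^18, C_2 ≅ Z^12.

∂_1: C_1 → C_0 maps an edge to its endpoints' difference, ∂[p,q] = q − p. For instance
  ∂[v_2,v_4] = [v_4] − [v_2].
The 7×18 boundary matrix has rank 6 and Smith normal form diag(1,1,1,1,1,1).

∂_2: C_2 → C_1 sends each 2-simplex [p,q,r] to [q,r] − [p,r] + [p,q]. For instance
  ∂[v_2,v_5,v_6] = [v_5,v_6] − [v_2,v_6] + [v_2,v_5],
  ∂[v_0,v_2,v_6] = [v_2,v_6] − [v_0,v_6] + [v_0,v_2].
This gives a 18×12 integer matrix of rank 12; reducing to Smith normal form yields diagonal entries (1,1,1,1,1,1,1,1,1,1,1,2).

Computing H_k = (kernel of ∂_k) / (image of ∂_{k+1}):

  H_0: rank C_0 − rank ∂_1 = 7 − 6 = 1, and the invariant factors of ∂_1 are all 1, so H_0 = Z.
  H_1: rank ker ∂_1 − rank ∂_2 = (18 − 6) − 12 = 0, and ∂_2 has invariant factor 2 > 1, so H_1 = Z/2.
  H_2: rank ker ∂_2 − rank ∂_3 = (12 − 12) − 0 = 0, and there is no ∂_3, so H_2 = 0.

As a check, the Euler characteristic is 7 − 18 + 12 = 1, which agrees with 1 − 0 + 0 = 1.
(K is a triangulation of the real projective plane RP^2.)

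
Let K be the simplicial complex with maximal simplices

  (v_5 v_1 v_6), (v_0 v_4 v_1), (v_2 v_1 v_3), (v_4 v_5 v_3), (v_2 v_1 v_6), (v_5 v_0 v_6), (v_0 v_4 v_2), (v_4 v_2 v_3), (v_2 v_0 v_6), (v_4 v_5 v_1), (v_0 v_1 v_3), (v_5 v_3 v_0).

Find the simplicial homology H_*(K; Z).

Fix the vertex order v_0 < v_1 < v_2 < v_3 < v_4 < v_5 < v_6 and write every simplex with vertices in increasing order. Then dim K = 2 and the simplices of K are:

  0-simplices (7): [v_0], [v_1], [v_2], [v_3], [v_4], [v_5], [v_6]
  1-simplices (18): (18 of them)
  2-simplices (12): (12 of them)

giving chain groups C_0 ≅ Z^7, C_1 ≅ Z^18, C_2 ≅ Z^12.

The boundary map ∂_1: C_1 → C_0 is given by ∂[p,q] = [q] − [p]. For instance
  ∂[v_3,v_5] = [v_5] − [v_3].
As a 7×18 matrix over Z this has rank 6, with invariant factors (1,1,1,1,1,1).

∂_2: C_2 → C_1 acts by ∂[p,q,r] = [q,r] − [p,r] + [p,q]. For instance
  ∂[v_0,v_5,v_6] = [v_5,v_6] − [v_0,v_6] + [v_0,v_5],
  ∂[v_1,v_4,v_5] = [v_4,v_5] − [v_1,v_5] + [v_1,v_4].
As a 18×12 matrix over Z this has rank 12, with invariant factors (1,1,1,1,1,1,1,1,1,1,1,2).

Reading off H_k = ker ∂_k / im ∂_{k+1}:

  H_0: rank C_0 − rank ∂_1 = 7 − 6 = 1, and the invariant factors of ∂_1 are all 1, so H_0 = Z.
  H_1: rank ker ∂_1 − rank ∂_2 = (18 − 6) − 12 = 0, and ∂_2 has invariant factor 2 > 1, so H_1 = Z_2.
  H_2: rank ker ∂_2 − rank ∂_3 = (12 − 12) − 0 = 0, and there is no ∂_3, so H_2 = 0.

(K is a triangulation of the real projective plane RP^2.)

H_0 ≅ Z,  H_1 ≅ Z_2,  H_2 = 0.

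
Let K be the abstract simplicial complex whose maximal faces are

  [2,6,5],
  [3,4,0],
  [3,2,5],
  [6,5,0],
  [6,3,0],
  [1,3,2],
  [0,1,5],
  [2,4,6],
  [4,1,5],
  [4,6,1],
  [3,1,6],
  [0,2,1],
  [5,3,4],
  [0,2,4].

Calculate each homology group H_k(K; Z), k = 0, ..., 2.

Fix the vertex order 0 < 1 < 2 < 3 < 4 < 5 < 6 and write every simplex with vertices in increasing order. Then dim K = 2 and the simplices of K are:

  0-simplices (7): [0], [1], [2], [3], [4], [5], [6]
  1-simplices (21): [0,1], [0,2], [0,3], [0,4], [0,5], [0,6], [1,2], [1,3], [1,4], [1,5], [1,6], [2,3], [2,4], [2,5], [2,6], [3,4], [3,5], [3,6], [4,5], [4,6], [5,6]
  2-simplices (14): [0,1,2], [0,1,5], [0,2,4], [0,3,4], [0,3,6], [0,5,6], [1,2,3], [1,3,6], [1,4,5], [1,4,6], [2,3,5], [2,4,6], [2,5,6], [3,4,5]

Hence C_0 ≅ Z^7, C_1 ≅ Z^21, C_2 ≅ Z^14.

The boundary map ∂_1: C_1 → C_0 maps an edge to its endpoints' difference, ∂[p,q] = q − p.
This gives a 7×21 integer matrix of rank 6; reducing to Smith normal form yields diagonal entries (1,1,1,1,1,1).

The boundary map ∂_2: C_2 → C_1 maps a triangle to the signed sum of its edges. For instance
  ∂[1,2,3] = [2,3] − [1,3] + [1,2],
  ∂[2,4,6] = [4,6] − [2,6] + [2,4].
The resulting 21×14 matrix has rank 13, and its Smith normal form has invariant factors (1,1,1,1,1,1,1,1,1,1,1,1,1).

Now H_k = ker ∂_k / im ∂_{k+1}, so:

  H_0: rank C_0 − rank ∂_1 = 7 − 6 = 1, and the invariant factors of ∂_1 are all 1, so H_0 ≅ Z.
  H_1: rank ker ∂_1 − rank ∂_2 = (21 − 6) − 13 = 2, and the invariant factors of ∂_2 are all 1, so H_1 ≅ Z^2.
  H_2: rank ker ∂_2 − rank ∂_3 = (14 − 13) − 0 = 1, and there is no ∂_3, so H_2 ≅ Z.

H_0 ≅ Z,  H_1 ≅ Z^2,  H_2 ≅ Z.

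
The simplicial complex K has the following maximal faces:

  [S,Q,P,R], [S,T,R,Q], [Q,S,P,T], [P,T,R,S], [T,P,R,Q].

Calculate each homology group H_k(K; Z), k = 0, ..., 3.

H_0 ≅ Z,  H_1 = 0,  H_2 = 0,  H_3 ≅ Z.

Fix the vertex order P < Q < R < S < T and write every simplex with vertices in increasing order. Then dim K = 3 and the simplices of K are:

  0-simplices (5): P, Q, R, S, T
  1-simplices (10): PQ, PR, PS, PT, QR, QS, QT, RS, RT, ST
  2-simplices (10): PQR, PQS, PQT, PRS, PRT, PST, QRS, QRT, QST, RST
  3-simplices (5): PQRS, PQRT, PQST, PRST, QRST

Hence C_0 ≅ Z^5, C_1 ≅ Z^10, C_2 ≅ Z^10, C_3 ≅ Z^5.

∂_1: C_1 → C_0 maps an edge to its endpoints' difference, ∂[p,q] = q − p.
The 5×10 boundary matrix has rank 4 and Smith normal form diag(1,1,1,1).

Boundary ∂_2: C_2 → C_1 sends each 2-simplex [p,q,r] to [q,r] − [p,r] + [p,q]. For instance
  ∂PRT = RT − PT + PR,
  ∂QRT = RT − QT + QR.
This gives a 10×10 integer matrix of rank 6; reducing to Smith normal form yields diagonal entries (1,1,1,1,1,1).

∂_3: C_3 → C_2 sends each 3-simplex σ to the alternating sum Σ_i (−1)^i (σ with its i-th vertex removed). For instance
  ∂PRST = RST − PST + PRT − PRS,
  ∂PQRT = QRT − PRT + PQT − PQR.
As a 10×5 matrix over Z this has rank 4, with invariant factors (1,1,1,1).

Now H_k = ker ∂_k / im ∂_{k+1}, so:

  H_0: rank C_0 − rank ∂_1 = 5 − 4 = 1, and the invariant factors of ∂_1 are all 1, so H_0 = Z.
  H_1: rank ker ∂_1 − rank ∂_2 = (10 − 4) − 6 = 0, and the invariant factors of ∂_2 are all 1, so H_1 = 0.
  H_2: rank ker ∂_2 − rank ∂_3 = (10 − 6) − 4 = 0, and the invariant factors of ∂_3 are all 1, so H_2 = 0.
  H_3: rank ker ∂_3 − rank ∂_4 = (5 − 4) − 0 = 1, and there is no ∂_4, so H_3 = Z.

As a check, the Euler characteristic is 5 − 10 + 10 − 5 = 0, which agrees with 1 − 0 + 0 − 1 = 0.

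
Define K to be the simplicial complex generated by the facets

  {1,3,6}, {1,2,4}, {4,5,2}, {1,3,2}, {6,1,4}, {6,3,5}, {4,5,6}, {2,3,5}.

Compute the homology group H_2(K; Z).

H_2 = Z.

Order the vertices as 1 < 2 < 3 < 4 < 5 < 6. Listing each simplex with vertices in this order, K has dimension 2 with simplices:

  0-simplices (6): [1], [2], [3], [4], [5], [6]
  1-simplices (12): [1,2], [1,3], [1,4], [1,6], [2,3], [2,4], [2,5], [3,5], [3,6], [4,5], [4,6], [5,6]
  2-simplices (8): [1,2,3], [1,2,4], [1,3,6], [1,4,6], [2,3,5], [2,4,5], [3,5,6], [4,5,6]

so the chain groups are C_0 ≅ Z^6, C_1 ≅ Z^12, C_2 ≅ Z^8.

Boundary ∂_1: C_1 → C_0 is given by ∂[p,q] = [q] − [p]. For instance
  ∂[2,4] = [4] − [2].
The 6×12 boundary matrix has rank 5 and Smith normal form diag(1,1,1,1,1).

The boundary map ∂_2: C_2 → C_1 sends each 2-simplex [p,q,r] to [q,r] − [p,r] + [p,q]. For instance
  ∂[1,3,6] = [3,6] − [1,6] + [1,3],
  ∂[2,4,5] = [4,5] − [2,5] + [2,4].
The resulting 12×8 matrix has rank 7, and its Smith normal form has invariant factors (1,1,1,1,1,1,1).

Reading off H_k = ker ∂_k / im ∂_{k+1}:

  H_2: rank ker ∂_2 − rank ∂_3 = (8 − 7) − 0 = 1, and there is no ∂_3, so H_2 = Z.

(K is a triangulation of the 2-sphere S^2.)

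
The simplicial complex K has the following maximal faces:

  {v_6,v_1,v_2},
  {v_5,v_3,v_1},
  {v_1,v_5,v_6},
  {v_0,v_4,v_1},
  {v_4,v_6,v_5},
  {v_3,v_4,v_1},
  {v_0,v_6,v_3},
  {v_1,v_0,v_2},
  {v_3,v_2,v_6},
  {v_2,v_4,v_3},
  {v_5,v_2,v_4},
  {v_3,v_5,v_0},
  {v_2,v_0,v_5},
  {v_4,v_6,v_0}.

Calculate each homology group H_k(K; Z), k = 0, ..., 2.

H_0 = Z,  H_1 = Z^2,  H_2 = Z.

Fix the vertex order v_0 < v_1 < v_2 < v_3 < v_4 < v_5 < v_6 and write every simplex with vertices in increasing order. Then dim K = 2 and the simplices of K are:

  0-simplices (7): [v_0], [v_1], [v_2], [v_3], [v_4], [v_5], [v_6]
  1-simplices (21): (21 of them)
  2-simplices (14): (14 of them)

Hence C_0 ≅ Z^7, C_1 ≅ Z^21, C_2 ≅ Z^14.

∂_1: C_1 → C_0 is given by ∂[p,q] = [q] − [p].
The resulting 7×21 matrix has rank 6, and its Smith normal form has invariant factors (1,1,1,1,1,1).

The boundary map ∂_2: C_2 → C_1 acts by ∂[p,q,r] = [q,r] − [p,r] + [p,q]. For instance
  ∂[v_0,v_3,v_6] = [v_3,v_6] − [v_0,v_6] + [v_0,v_3],
  ∂[v_2,v_3,v_6] = [v_3,v_6] − [v_2,v_6] + [v_2,v_3].
The resulting 21×14 matrix has rank 13, and its Smith normal form has invariant factors (1,1,1,1,1,1,1,1,1,1,1,1,1).

Computing H_k = (kernel of ∂_k) / (image of ∂_{k+1}):

  H_0: rank C_0 − rank ∂_1 = 7 − 6 = 1, and the invariant factors of ∂_1 are all 1, so H_0 ≅ Z.
  H_1: rank ker ∂_1 − rank ∂_2 = (21 − 6) − 13 = 2, and the invariant factors of ∂_2 are all 1, so H_1 ≅ Z^2.
  H_2: rank ker ∂_2 − rank ∂_3 = (14 − 13) − 0 = 1, and there is no ∂_3, so H_2 ≅ Z.

(K is a triangulation of the torus T^2.)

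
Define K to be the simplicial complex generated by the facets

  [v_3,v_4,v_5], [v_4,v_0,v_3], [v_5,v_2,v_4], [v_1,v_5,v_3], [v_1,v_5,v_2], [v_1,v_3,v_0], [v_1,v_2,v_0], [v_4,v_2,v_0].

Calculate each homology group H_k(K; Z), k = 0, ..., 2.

H_0 = Z,  H_1 = 0,  H_2 = Z.

We work with the vertex ordering v_0 < v_1 < v_2 < v_3 < v_4 < v_5. The simplices of K, each written with vertices in increasing order, are:

  0-simplices (6): [v_0], [v_1], [v_2], [v_3], [v_4], [v_5]
  1-simplices (12): [v_0,v_1], [v_0,v_2], [v_0,v_3], [v_0,v_4], [v_1,v_2], [v_1,v_3], [v_1,v_5], [v_2,v_4], [v_2,v_5], [v_3,v_4], [v_3,v_5], [v_4,v_5]
  2-simplices (8): [v_0,v_1,v_2], [v_0,v_1,v_3], [v_0,v_2,v_4], [v_0,v_3,v_4], [v_1,v_2,v_5], [v_1,v_3,v_5], [v_2,v_4,v_5], [v_3,v_4,v_5]

so the chain groups are C_0 ≅ Z^6, C_1 ≅ Z^12, C_2 ≅ Z^8.

The boundary map ∂_1: C_1 → C_0 maps an edge to its endpoints' difference, ∂[p,q] = q − p.
As a 6×12 matrix over Z this has rank 5, with invariant factors (1,1,1,1,1).

∂_2: C_2 → C_1 maps a triangle to the signed sum of its edges. For instance
  ∂[v_0,v_1,v_3] = [v_1,v_3] − [v_0,v_3] + [v_0,v_1],
  ∂[v_3,v_4,v_5] = [v_4,v_5] − [v_3,v_5] + [v_3,v_4].
As a 12×8 matrix over Z this has rank 7, with invariant factors (1,1,1,1,1,1,1).

From H_k ≅ ker(∂_k) / im(∂_{k+1}) we obtain:

  H_0: rank C_0 − rank ∂_1 = 6 − 5 = 1, and the invariant factors of ∂_1 are all 1, so H_0 ≅ Z.
  H_1: rank ker ∂_1 − rank ∂_2 = (12 − 5) − 7 = 0, and the invariant factors of ∂_2 are all 1, so H_1 ≅ 0.
  H_2: rank ker ∂_2 − rank ∂_3 = (8 − 7) − 0 = 1, and there is no ∂_3, so H_2 ≅ Z.

As a check, the Euler characteristic is 6 − 12 + 8 = 2, which agrees with 1 − 0 + 1 = 2.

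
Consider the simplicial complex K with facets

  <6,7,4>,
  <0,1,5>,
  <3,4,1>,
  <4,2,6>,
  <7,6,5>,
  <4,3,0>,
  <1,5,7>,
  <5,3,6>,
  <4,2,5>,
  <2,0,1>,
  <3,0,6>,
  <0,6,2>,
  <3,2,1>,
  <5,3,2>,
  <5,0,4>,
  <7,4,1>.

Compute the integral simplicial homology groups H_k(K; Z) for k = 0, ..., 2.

H_0 = Z,  H_1 = Z^2,  H_2 = Z.

Order the vertices as 0 < 1 < 2 < 3 < 4 < 5 < 6 < 7. Listing each simplex with vertices in this order, K has dimension 2 with simplices:

  0-simplices (8): [0], [1], [2], [3], [4], [5], [6], [7]
  1-simplices (24): (24 of them)
  2-simplices (16): [0,1,2], [0,1,5], [0,2,6], [0,3,4], [0,3,6], [0,4,5], [1,2,3], [1,3,4], [1,4,7], [1,5,7], [2,3,5], [2,4,5], [2,4,6], [3,5,6], [4,6,7], [5,6,7]

so the chain groups are C_0 ≅ Z^8, C_1 ≅ Z^24, C_2 ≅ Z^16.

∂_1: C_1 → C_0 is given by ∂[p,q] = [q] − [p].
This gives a 8×24 integer matrix of rank 7; reducing to Smith normal form yields diagonal entries (1,1,1,1,1,1,1).

Boundary ∂_2: C_2 → C_1 maps a triangle to the signed sum of its edges. For instance
  ∂[0,2,6] = [2,6] − [0,6] + [0,2],
  ∂[0,3,4] = [3,4] − [0,4] + [0,3].
This gives a 24×16 integer matrix of rank 15; reducing to Smith normal form yields diagonal entries (1,1,1,1,1,1,1,1,1,1,1,1,1,1,1).

Now H_k = ker ∂_k / im ∂_{k+1}, so:

  H_0: rank C_0 − rank ∂_1 = 8 − 7 = 1, and the invariant factors of ∂_1 are all 1, so H_0 = Z.
  H_1: rank ker ∂_1 − rank ∂_2 = (24 − 7) − 15 = 2, and the invariant factors of ∂_2 are all 1, so H_1 = Z^2.
  H_2: rank ker ∂_2 − rank ∂_3 = (16 − 15) − 0 = 1, and there is no ∂_3, so H_2 = Z.

As a check, the Euler characteristic is 8 − 24 + 16 = 0, which agrees with 1 − 2 + 1 = 0.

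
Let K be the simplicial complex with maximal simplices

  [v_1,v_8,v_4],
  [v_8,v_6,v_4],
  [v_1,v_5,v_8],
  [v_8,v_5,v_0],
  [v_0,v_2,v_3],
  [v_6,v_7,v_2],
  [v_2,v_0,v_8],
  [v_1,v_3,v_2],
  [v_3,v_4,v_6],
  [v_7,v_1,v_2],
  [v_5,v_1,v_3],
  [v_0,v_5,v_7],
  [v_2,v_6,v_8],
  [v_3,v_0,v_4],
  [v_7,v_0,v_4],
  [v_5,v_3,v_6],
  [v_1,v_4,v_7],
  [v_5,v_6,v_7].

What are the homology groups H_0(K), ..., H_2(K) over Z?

H_0 ≅ Z,  H_1 ≅ Z^2,  H_2 ≅ Z.

Fix the vertex order v_0 < v_1 < v_2 < v_3 < v_4 < v_5 < v_6 < v_7 < v_8 and write every simplex with vertices in increasing order. Then dim K = 2 and the simplices of K are:

  0-simplices (9): [v_0], [v_1], [v_2], [v_3], [v_4], [v_5], [v_6], [v_7], [v_8]
  1-simplices (27): (27 of them)
  2-simplices (18): (18 of them)

so the chain groups are C_0 ≅ Z^9, C_1 ≅ Z^27, C_2 ≅ Z^18.

Boundary ∂_1: C_1 → C_0 is given by ∂[p,q] = [q] − [p]. For instance
  ∂[v_0,v_8] = [v_8] − [v_0].
The 9×27 boundary matrix has rank 8 and Smith normal form diag(1,1,1,1,1,1,1,1).

∂_2: C_2 → C_1 acts by ∂[p,q,r] = [q,r] − [p,r] + [p,q]. For instance
  ∂[v_1,v_5,v_8] = [v_5,v_8] − [v_1,v_8] + [v_1,v_5],
  ∂[v_1,v_3,v_5] = [v_3,v_5] − [v_1,v_5] + [v_1,v_3].
As a 27×18 matrix over Z this has rank 17, with invariant factors (1,1,1,1,1,1,1,1,1,1,1,1,1,1,1,1,1).

Reading off H_k = ker ∂_k / im ∂_{k+1}:

  H_0: rank C_0 − rank ∂_1 = 9 − 8 = 1, and the invariant factors of ∂_1 are all 1, so H_0 = Z.
  H_1: rank ker ∂_1 − rank ∂_2 = (27 − 8) − 17 = 2, and the invariant factors of ∂_2 are all 1, so H_1 = Z^2.
  H_2: rank ker ∂_2 − rank ∂_3 = (18 − 17) − 0 = 1, and there is no ∂_3, so H_2 = Z.

As a check, the Euler characteristic is 9 − 27 + 18 = 0, which agrees with 1 − 2 + 1 = 0.
(K is a triangulation of the torus T^2.)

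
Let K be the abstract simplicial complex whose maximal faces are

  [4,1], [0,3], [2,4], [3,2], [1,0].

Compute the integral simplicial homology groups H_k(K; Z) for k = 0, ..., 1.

H_0 ≅ Z,  H_1 ≅ Z.

Order the vertices as 0 < 1 < 2 < 3 < 4. Listing each simplex with vertices in this order, K has dimension 1 with simplices:

  0-simplices (5): [0], [1], [2], [3], [4]
  1-simplices (5): [0,1], [0,3], [1,4], [2,3], [2,4]

Hence C_0 ≅ Z^5, C_1 ≅ Z^5.

Boundary ∂_1: C_1 → C_0 maps an edge to its endpoints' difference, ∂[p,q] = q − p. For instance
  ∂[2,3] = [3] − [2].
This gives a 5×5 integer matrix of rank 4; reducing to Smith normal form yields diagonal entries (1,1,1,1).

Now H_k = ker ∂_k / im ∂_{k+1}, so:

  H_0: rank C_0 − rank ∂_1 = 5 − 4 = 1, and the invariant factors of ∂_1 are all 1, so H_0 ≅ Z.
  H_1: rank ker ∂_1 − rank ∂_2 = (5 − 4) − 0 = 1, and there is no ∂_2, so H_1 ≅ Z.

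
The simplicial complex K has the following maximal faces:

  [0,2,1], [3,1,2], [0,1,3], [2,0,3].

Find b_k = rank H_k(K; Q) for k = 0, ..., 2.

b_0 = 1, b_1 = 0, b_2 = 1.

Fix the vertex order 0 < 1 < 2 < 3 and write every simplex with vertices in increasing order. Then dim K = 2 and the simplices of K are:

  0-simplices (4): [0], [1], [2], [3]
  1-simplices (6): [0,1], [0,2], [0,3], [1,2], [1,3], [2,3]
  2-simplices (4): [0,1,2], [0,1,3], [0,2,3], [1,2,3]

Hence C_0 ≅ Z^4, C_1 ≅ Z^6, C_2 ≅ Z^4.

The boundary map ∂_1: C_1 → C_0 is given by ∂[p,q] = [q] − [p]. For instance
  ∂[0,1] = [1] − [0].
The resulting 4×6 matrix has rank 3, and its Smith normal form has invariant factors (1,1,1).

The boundary map ∂_2: C_2 → C_1 sends each 2-simplex [p,q,r] to [q,r] − [p,r] + [p,q]. For instance
  ∂[0,2,3] = [2,3] − [0,3] + [0,2],
  ∂[0,1,2] = [1,2] − [0,2] + [0,1].
The resulting 6×4 matrix has rank 3, and its Smith normal form has invariant factors (1,1,1).

Computing H_k = (kernel of ∂_k) / (image of ∂_{k+1}):

  H_0: rank C_0 − rank ∂_1 = 4 − 3 = 1, and the invariant factors of ∂_1 are all 1, so H_0 = Z.
  H_1: rank ker ∂_1 − rank ∂_2 = (6 − 3) − 3 = 0, and the invariant factors of ∂_2 are all 1, so H_1 = 0.
  H_2: rank ker ∂_2 − rank ∂_3 = (4 − 3) − 0 = 1, and there is no ∂_3, so H_2 = Z.

Hence the Betti numbers are b_0 = 1, b_1 = 0, b_2 = 1.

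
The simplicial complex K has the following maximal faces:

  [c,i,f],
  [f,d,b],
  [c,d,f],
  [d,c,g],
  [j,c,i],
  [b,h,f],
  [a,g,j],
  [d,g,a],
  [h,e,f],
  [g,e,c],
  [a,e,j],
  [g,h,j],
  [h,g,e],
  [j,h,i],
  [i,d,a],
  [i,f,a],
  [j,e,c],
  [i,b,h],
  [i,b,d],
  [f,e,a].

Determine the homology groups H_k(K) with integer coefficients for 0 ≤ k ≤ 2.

Order the vertices as a < b < c < d < e < f < g < h < i < j. Listing each simplex with vertices in this order, K has dimension 2 with simplices:

  0-simplices (10): a, b, c, d, e, f, g, h, i, j
  1-simplices (30): ad, ae, af, ag, ai, aj, bd, bf, bh, bi, cd, ce, cf, cg, ci, cj, df, dg, di, ef, eg, eh, ej, fh, fi, gh, gj, hi, hj, ij
  2-simplices (20): adg, adi, aef, aej, afi, agj, bdf, bdi, bfh, bhi, cdf, cdg, ceg, cej, cfi, cij, efh, egh, ghj, hij

Hence C_0 ≅ Z^10, C_1 ≅ Z^30, C_2 ≅ Z^20.

The boundary map ∂_1: C_1 → C_0 maps an edge to its endpoints' difference, ∂[p,q] = q − p.
This gives a 10×30 integer matrix of rank 9; reducing to Smith normal form yields diagonal entries (1,1,1,1,1,1,1,1,1).

∂_2: C_2 → C_1 sends each 2-simplex [p,q,r] to [q,r] − [p,r] + [p,q]. For instance
  ∂hij = ij − hj + hi,
  ∂afi = fi − ai + af.
This gives a 30×20 integer matrix of rank 20; reducing to Smith normal form yields diagonal entries (1,1,1,1,1,1,1,1,1,1,1,1,1,1,1,1,1,1,1,2).

Reading off H_k = ker ∂_k / im ∂_{k+1}:

  H_0: rank C_0 − rank ∂_1 = 10 − 9 = 1, and the invariant factors of ∂_1 are all 1, so H_0 ≅ Z.
  H_1: rank ker ∂_1 − rank ∂_2 = (30 − 9) − 20 = 1, and ∂_2 has invariant factor 2 > 1, so H_1 ≅ Z ⊕ Z/2.
  H_2: rank ker ∂_2 − rank ∂_3 = (20 − 20) − 0 = 0, and there is no ∂_3, so H_2 ≅ 0.

H_0 ≅ Z,  H_1 ≅ Z ⊕ Z/2,  H_2 = 0.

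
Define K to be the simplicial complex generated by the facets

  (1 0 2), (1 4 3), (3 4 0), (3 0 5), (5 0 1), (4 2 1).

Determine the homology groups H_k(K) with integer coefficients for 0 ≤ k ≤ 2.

Take the total order 0 < 1 < 2 < 3 < 4 < 5 on the vertex set. Then K (dimension 2) consists of the simplices:

  0-simplices (6): [0], [1], [2], [3], [4], [5]
  1-simplices (12): [0,1], [0,2], [0,3], [0,4], [0,5], [1,2], [1,3], [1,4], [1,5], [2,4], [3,4], [3,5]
  2-simplices (6): [0,1,2], [0,1,5], [0,3,4], [0,3,5], [1,2,4], [1,3,4]

Hence C_0 ≅ Z^6, C_1 ≅ Z^12, C_2 ≅ Z^6.

∂_1: C_1 → C_0 is given by ∂[p,q] = [q] − [p].
As a 6×12 matrix over Z this has rank 5, with invariant factors (1,1,1,1,1).

∂_2: C_2 → C_1 maps a triangle to the signed sum of its edges. For instance
  ∂[0,3,4] = [3,4] − [0,4] + [0,3],
  ∂[1,2,4] = [2,4] − [1,4] + [1,2].
The resulting 12×6 matrix has rank 6, and its Smith normal form has invariant factors (1,1,1,1,1,1).

Now H_k = ker ∂_k / im ∂_{k+1}, so:

  H_0: rank C_0 − rank ∂_1 = 6 − 5 = 1, and the invariant factors of ∂_1 are all 1, so H_0 ≅ Z.
  H_1: rank ker ∂_1 − rank ∂_2 = (12 − 5) − 6 = 1, and the invariant factors of ∂_2 are all 1, so H_1 ≅ Z.
  H_2: rank ker ∂_2 − rank ∂_3 = (6 − 6) − 0 = 0, and there is no ∂_3, so H_2 ≅ 0.

(K is a triangulation of the cylinder S^1 x I.)

H_0 ≅ Z,  H_1 ≅ Z,  H_2 = 0.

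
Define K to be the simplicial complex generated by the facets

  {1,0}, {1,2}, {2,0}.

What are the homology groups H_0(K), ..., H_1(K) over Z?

H_0 = Z,  H_1 = Z.

Take the total order 0 < 1 < 2 on the vertex set. Then K (dimension 1) consists of the simplices:

  0-simplices (3): [0], [1], [2]
  1-simplices (3): [0,1], [0,2], [1,2]

Hence C_0 ≅ Z^3, C_1 ≅ Z^3.

∂_1: C_1 → C_0 maps an edge to its endpoints' difference, ∂[p,q] = q − p. For instance
  ∂[1,2] = [2] − [1].
The resulting 3×3 matrix has rank 2, and its Smith normal form has invariant factors (1,1).

Computing H_k = (kernel of ∂_k) / (image of ∂_{k+1}):

  H_0: rank C_0 − rank ∂_1 = 3 − 2 = 1, and the invariant factors of ∂_1 are all 1, so H_0 ≅ Z.
  H_1: rank ker ∂_1 − rank ∂_2 = (3 − 2) − 0 = 1, and there is no ∂_2, so H_1 ≅ Z.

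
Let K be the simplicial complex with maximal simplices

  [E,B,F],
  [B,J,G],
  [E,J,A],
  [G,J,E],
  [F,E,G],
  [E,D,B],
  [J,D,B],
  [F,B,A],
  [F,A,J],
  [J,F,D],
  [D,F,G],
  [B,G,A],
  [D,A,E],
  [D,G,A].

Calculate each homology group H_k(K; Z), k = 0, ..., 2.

H_0 ≅ Z,  H_1 ≅ Z^2,  H_2 ≅ Z.

Order the vertices as A < B < D < E < F < G < J. Listing each simplex with vertices in this order, K has dimension 2 with simplices:

  0-simplices (7): A, B, D, E, F, G, J
  1-simplices (21): AB, AD, AE, AF, AG, AJ, BD, BE, BF, BG, BJ, DE, DF, DG, DJ, EF, EG, EJ, FG, FJ, GJ
  2-simplices (14): ABF, ABG, ADE, ADG, AEJ, AFJ, BDE, BDJ, BEF, BGJ, DFG, DFJ, EFG, EGJ

giving chain groups C_0 ≅ Z^7, C_1 ≅ Z^21, C_2 ≅ Z^14.

The boundary map ∂_1: C_1 → C_0 sends each edge [p,q] (with p < q) to q − p. For instance
  ∂FG = G − F.
The 7×21 boundary matrix has rank 6 and Smith normal form diag(1,1,1,1,1,1).

Boundary ∂_2: C_2 → C_1 sends each 2-simplex [p,q,r] to [q,r] − [p,r] + [p,q]. For instance
  ∂AEJ = EJ − AJ + AE,
  ∂DFJ = FJ − DJ + DF.
As a 21×14 matrix over Z this has rank 13, with invariant factors (1,1,1,1,1,1,1,1,1,1,1,1,1).

Now H_k = ker ∂_k / im ∂_{k+1}, so:

  H_0: rank C_0 − rank ∂_1 = 7 − 6 = 1, and the invariant factors of ∂_1 are all 1, so H_0 = Z.
  H_1: rank ker ∂_1 − rank ∂_2 = (21 − 6) − 13 = 2, and the invariant factors of ∂_2 are all 1, so H_1 = Z^2.
  H_2: rank ker ∂_2 − rank ∂_3 = (14 − 13) − 0 = 1, and there is no ∂_3, so H_2 = Z.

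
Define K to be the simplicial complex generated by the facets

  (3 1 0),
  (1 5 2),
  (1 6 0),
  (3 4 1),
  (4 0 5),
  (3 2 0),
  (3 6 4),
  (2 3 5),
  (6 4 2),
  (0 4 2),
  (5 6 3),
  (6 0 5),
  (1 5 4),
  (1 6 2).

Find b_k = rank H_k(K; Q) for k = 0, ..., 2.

Take the total order 0 < 1 < 2 < 3 < 4 < 5 < 6 on the vertex set. Then K (dimension 2) consists of the simplices:

  0-simplices (7): [0], [1], [2], [3], [4], [5], [6]
  1-simplices (21): [0,1], [0,2], [0,3], [0,4], [0,5], [0,6], [1,2], [1,3], [1,4], [1,5], [1,6], [2,3], [2,4], [2,5], [2,6], [3,4], [3,5], [3,6], [4,5], [4,6], [5,6]
  2-simplices (14): [0,1,3], [0,1,6], [0,2,3], [0,2,4], [0,4,5], [0,5,6], [1,2,5], [1,2,6], [1,3,4], [1,4,5], [2,3,5], [2,4,6], [3,4,6], [3,5,6]

Hence C_0 ≅ Z^7, C_1 ≅ Z^21, C_2 ≅ Z^14.

∂_1: C_1 → C_0 maps an edge to its endpoints' difference, ∂[p,q] = q − p.
This gives a 7×21 integer matrix of rank 6; reducing to Smith normal form yields diagonal entries (1,1,1,1,1,1).

The boundary map ∂_2: C_2 → C_1 maps a triangle to the signed sum of its edges. For instance
  ∂[1,2,5] = [2,5] − [1,5] + [1,2],
  ∂[0,1,3] = [1,3] − [0,3] + [0,1].
This gives a 21×14 integer matrix of rank 13; reducing to Smith normal form yields diagonal entries (1,1,1,1,1,1,1,1,1,1,1,1,1).

Computing H_k = (kernel of ∂_k) / (image of ∂_{k+1}):

  H_0: rank C_0 − rank ∂_1 = 7 − 6 = 1, and the invariant factors of ∂_1 are all 1, so H_0 ≅ Z.
  H_1: rank ker ∂_1 − rank ∂_2 = (21 − 6) − 13 = 2, and the invariant factors of ∂_2 are all 1, so H_1 ≅ Z^2.
  H_2: rank ker ∂_2 − rank ∂_3 = (14 − 13) − 0 = 1, and there is no ∂_3, so H_2 ≅ Z.

Hence the Betti numbers are b_0 = 1, b_1 = 2, b_2 = 1.

b_0 = 1, b_1 = 2, b_2 = 1.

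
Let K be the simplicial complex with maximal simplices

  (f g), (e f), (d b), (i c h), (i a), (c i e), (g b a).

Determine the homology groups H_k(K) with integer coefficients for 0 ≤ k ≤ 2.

We work with the vertex ordering a < b < c < d < e < f < g < h < i. The simplices of K, each written with vertices in increasing order, are:

  0-simplices (9): a, b, c, d, e, f, g, h, i
  1-simplices (12): ab, ag, ai, bd, bg, ce, ch, ci, ef, ei, fg, hi
  2-simplices (3): abg, cei, chi

giving chain groups C_0 ≅ Z^9, C_1 ≅ Z^12, C_2 ≅ Z^3.

∂_1: C_1 → C_0 sends each edge [p,q] (with p < q) to q − p. For instance
  ∂ei = i − e.
As a 9×12 matrix over Z this has rank 8, with invariant factors (1,1,1,1,1,1,1,1).

Boundary ∂_2: C_2 → C_1 sends each 2-simplex [p,q,r] to [q,r] − [p,r] + [p,q]. For instance
  ∂abg = bg − ag + ab,
  ∂cei = ei − ci + ce.
The 12×3 boundary matrix has rank 3 and Smith normal form diag(1,1,1).

From H_k ≅ ker(∂_k) / im(∂_{k+1}) we obtain:

  H_0: rank C_0 − rank ∂_1 = 9 − 8 = 1, and the invariant factors of ∂_1 are all 1, so H_0 ≅ Z.
  H_1: rank ker ∂_1 − rank ∂_2 = (12 − 8) − 3 = 1, and the invariant factors of ∂_2 are all 1, so H_1 ≅ Z.
  H_2: rank ker ∂_2 − rank ∂_3 = (3 − 3) − 0 = 0, and there is no ∂_3, so H_2 ≅ 0.

As a check, the Euler characteristic is 9 − 12 + 3 = 0, which agrees with 1 − 1 + 0 = 0.

H_0 = Z,  H_1 = Z,  H_2 = 0.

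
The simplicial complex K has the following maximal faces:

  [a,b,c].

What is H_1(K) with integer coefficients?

We work with the vertex ordering a < b < c. The simplices of K, each written with vertices in increasing order, are:

  0-simplices (3): a, b, c
  1-simplices (3): ab, ac, bc
  2-simplices (1): abc

so the chain groups are C_0 ≅ Z^3, C_1 ≅ Z^3, C_2 ≅ Z^1.

The boundary map ∂_1: C_1 → C_0 maps an edge to its endpoints' difference, ∂[p,q] = q − p. For instance
  ∂ab = b − a.
This gives a 3×3 integer matrix of rank 2; reducing to Smith normal form yields diagonal entries (1,1).

∂_2: C_2 → C_1 maps a triangle to the signed sum of its edges. For instance
  ∂abc = bc − ac + ab.
The 3×1 boundary matrix has rank 1 and Smith normal form diag(1).

Now H_k = ker ∂_k / im ∂_{k+1}, so:

  H_1: rank ker ∂_1 − rank ∂_2 = (3 − 2) − 1 = 0, and the invariant factors of ∂_2 are all 1, so H_1 ≅ 0.

H_1 ≅ 0.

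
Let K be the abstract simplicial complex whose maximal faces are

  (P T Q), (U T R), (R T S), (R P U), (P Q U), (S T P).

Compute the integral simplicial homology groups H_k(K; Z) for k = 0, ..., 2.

Take the total order P < Q < R < S < T < U on the vertex set. Then K (dimension 2) consists of the simplices:

  0-simplices (6): P, Q, R, S, T, U
  1-simplices (12): PQ, PR, PS, PT, PU, QT, QU, RS, RT, RU, ST, TU
  2-simplices (6): PQT, PQU, PRU, PST, RST, RTU

giving chain groups C_0 ≅ Z^6, C_1 ≅ Z^12, C_2 ≅ Z^6.

Boundary ∂_1: C_1 → C_0 is given by ∂[p,q] = [q] − [p].
This gives a 6×12 integer matrix of rank 5; reducing to Smith normal form yields diagonal entries (1,1,1,1,1).

∂_2: C_2 → C_1 maps a triangle to the signed sum of its edges. For instance
  ∂PRU = RU − PU + PR,
  ∂RST = ST − RT + RS.
As a 12×6 matrix over Z this has rank 6, with invariant factors (1,1,1,1,1,1).

Now H_k = ker ∂_k / im ∂_{k+1}, so:

  H_0: rank C_0 − rank ∂_1 = 6 − 5 = 1, and the invariant factors of ∂_1 are all 1, so H_0 = Z.
  H_1: rank ker ∂_1 − rank ∂_2 = (12 − 5) − 6 = 1, and the invariant factors of ∂_2 are all 1, so H_1 = Z.
  H_2: rank ker ∂_2 − rank ∂_3 = (6 − 6) − 0 = 0, and there is no ∂_3, so H_2 = 0.

As a check, the Euler characteristic is 6 − 12 + 6 = 0, which agrees with 1 − 1 + 0 = 0.
(K is a triangulation of the cylinder S^1 x I.)

H_0 ≅ Z,  H_1 ≅ Z,  H_2 = 0.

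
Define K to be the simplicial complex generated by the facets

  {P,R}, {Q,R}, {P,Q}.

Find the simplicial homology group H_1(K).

Take the total order P < Q < R on the vertex set. Then K (dimension 1) consists of the simplices:

  0-simplices (3): P, Q, R
  1-simplices (3): PQ, PR, QR

so the chain groups are C_0 ≅ Z^3, C_1 ≅ Z^3.

The boundary map ∂_1: C_1 → C_0 sends each edge [p,q] (with p < q) to q − p.
The resulting 3×3 matrix has rank 2, and its Smith normal form has invariant factors (1,1).

Now H_k = ker ∂_k / im ∂_{k+1}, so:

  H_1: rank ker ∂_1 − rank ∂_2 = (3 − 2) − 0 = 1, and there is no ∂_2, so H_1 = Z.

H_1 ≅ Z.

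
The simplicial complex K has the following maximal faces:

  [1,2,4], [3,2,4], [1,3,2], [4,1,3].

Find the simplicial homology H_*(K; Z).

K has 4 vertices, 6 edges, 4 triangles.
rank ∂_0 = 0, rank ∂_1 = 3 ⇒ b_0 = 4 − 0 − 3 = 1; all invariant factors of ∂_1 are 1 so no torsion. So H_0 ≅ Z.
rank ∂_1 = 3, rank ∂_2 = 3 ⇒ b_1 = 6 − 3 − 3 = 0; all invariant factors of ∂_2 are 1 so no torsion. So H_1 ≅ 0.
rank ∂_2 = 3, rank ∂_3 = 0 ⇒ b_2 = 4 − 3 − 0 = 1. So H_2 ≅ Z.

H_0 = Z,  H_1 = 0,  H_2 = Z.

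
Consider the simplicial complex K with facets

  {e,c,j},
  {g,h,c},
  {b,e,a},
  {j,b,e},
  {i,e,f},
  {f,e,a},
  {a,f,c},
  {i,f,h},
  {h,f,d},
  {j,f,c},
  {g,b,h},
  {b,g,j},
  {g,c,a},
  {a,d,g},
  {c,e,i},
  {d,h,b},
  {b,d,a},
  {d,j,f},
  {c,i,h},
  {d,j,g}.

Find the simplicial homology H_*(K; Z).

We work with the vertex ordering a < b < c < d < e < f < g < h < i < j. The simplices of K, each written with vertices in increasing order, are:

  0-simplices (10): a, b, c, d, e, f, g, h, i, j
  1-simplices (30): ab, ac, ad, ae, af, ag, bd, be, bg, bh, bj, ce, cf, cg, ch, ci, cj, df, dg, dh, dj, ef, ei, ej, fh, fi, fj, gh, gj, hi
  2-simplices (20): abd, abe, acf, acg, adg, aef, bdh, bej, bgh, bgj, cei, cej, cfj, cgh, chi, dfh, dfj, dgj, efi, fhi

so the chain groups are C_0 ≅ Z^10, C_1 ≅ Z^30, C_2 ≅ Z^20.

Boundary ∂_1: C_1 → C_0 sends each edge [p,q] (with p < q) to q − p. For instance
  ∂ac = c − a.
The 10×30 boundary matrix has rank 9 and Smith normal form diag(1,1,1,1,1,1,1,1,1).

∂_2: C_2 → C_1 sends each 2-simplex [p,q,r] to [q,r] − [p,r] + [p,q]. For instance
  ∂acf = cf − af + ac,
  ∂acg = cg − ag + ac.
This gives a 30×20 integer matrix of rank 20; reducing to Smith normal form yields diagonal entries (1,1,1,1,1,1,1,1,1,1,1,1,1,1,1,1,1,1,1,2).

Now H_k = ker ∂_k / im ∂_{k+1}, so:

  H_0: rank C_0 − rank ∂_1 = 10 − 9 = 1, and the invariant factors of ∂_1 are all 1, so H_0 ≅ Z.
  H_1: rank ker ∂_1 − rank ∂_2 = (30 − 9) − 20 = 1, and ∂_2 has invariant factor 2 > 1, so H_1 ≅ Z ⊕ Z/2Z.
  H_2: rank ker ∂_2 − rank ∂_3 = (20 − 20) − 0 = 0, and there is no ∂_3, so H_2 ≅ 0.

H_0 ≅ Z,  H_1 ≅ Z ⊕ Z/2Z,  H_2 = 0.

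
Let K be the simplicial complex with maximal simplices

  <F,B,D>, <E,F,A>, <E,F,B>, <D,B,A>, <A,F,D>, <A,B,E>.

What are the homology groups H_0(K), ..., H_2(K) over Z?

H_0 = Z,  H_1 = 0,  H_2 = Z.

Take the total order A < B < D < E < F on the vertex set. Then K (dimension 2) consists of the simplices:

  0-simplices (5): A, B, D, E, F
  1-simplices (9): AB, AD, AE, AF, BD, BE, BF, DF, EF
  2-simplices (6): ABD, ABE, ADF, AEF, BDF, BEF

Hence C_0 ≅ Z^5, C_1 ≅ Z^9, C_2 ≅ Z^6.

Boundary ∂_1: C_1 → C_0 is given by ∂[p,q] = [q] − [p].
This gives a 5×9 integer matrix of rank 4; reducing to Smith normal form yields diagonal entries (1,1,1,1).

∂_2: C_2 → C_1 acts by ∂[p,q,r] = [q,r] − [p,r] + [p,q]. For instance
  ∂ABE = BE − AE + AB,
  ∂ADF = DF − AF + AD.
The 9×6 boundary matrix has rank 5 and Smith normal form diag(1,1,1,1,1).

Now H_k = ker ∂_k / im ∂_{k+1}, so:

  H_0: rank C_0 − rank ∂_1 = 5 − 4 = 1, and the invariant factors of ∂_1 are all 1, so H_0 ≅ Z.
  H_1: rank ker ∂_1 − rank ∂_2 = (9 − 4) − 5 = 0, and the invariant factors of ∂_2 are all 1, so H_1 ≅ 0.
  H_2: rank ker ∂_2 − rank ∂_3 = (6 − 5) − 0 = 1, and there is no ∂_3, so H_2 ≅ Z.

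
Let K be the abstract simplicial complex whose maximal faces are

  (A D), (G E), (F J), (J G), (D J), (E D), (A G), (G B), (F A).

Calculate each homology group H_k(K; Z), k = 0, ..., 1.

H_0 = Z,  H_1 = Z^3.

Order the vertices as A < B < D < E < F < G < J. Listing each simplex with vertices in this order, K has dimension 1 with simplices:

  0-simplices (7): A, B, D, E, F, G, J
  1-simplices (9): AD, AF, AG, BG, DE, DJ, EG, FJ, GJ

so the chain groups are C_0 ≅ Z^7, C_1 ≅ Z^9.

The boundary map ∂_1: C_1 → C_0 is given by ∂[p,q] = [q] − [p]. For instance
  ∂AG = G − A.
As a 7×9 matrix over Z this has rank 6, with invariant factors (1,1,1,1,1,1).

Reading off H_k = ker ∂_k / im ∂_{k+1}:

  H_0: rank C_0 − rank ∂_1 = 7 − 6 = 1, and the invariant factors of ∂_1 are all 1, so H_0 = Z.
  H_1: rank ker ∂_1 − rank ∂_2 = (9 − 6) − 0 = 3, and there is no ∂_2, so H_1 = Z^3.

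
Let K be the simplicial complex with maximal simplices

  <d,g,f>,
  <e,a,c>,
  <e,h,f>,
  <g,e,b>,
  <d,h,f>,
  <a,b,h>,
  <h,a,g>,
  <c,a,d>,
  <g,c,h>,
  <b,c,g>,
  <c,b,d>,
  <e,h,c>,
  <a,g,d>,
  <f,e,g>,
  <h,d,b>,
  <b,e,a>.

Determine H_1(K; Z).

Take the total order a < b < c < d < e < f < g < h on the vertex set. Then K (dimension 2) consists of the simplices:

  0-simplices (8): a, b, c, d, e, f, g, h
  1-simplices (24): ab, ac, ad, ae, ag, ah, bc, bd, be, bg, bh, cd, ce, cg, ch, df, dg, dh, ef, eg, eh, fg, fh, gh
  2-simplices (16): abe, abh, acd, ace, adg, agh, bcd, bcg, bdh, beg, ceh, cgh, dfg, dfh, efg, efh

so the chain groups are C_0 ≅ Z^8, C_1 ≅ Z^24, C_2 ≅ Z^16.

Boundary ∂_1: C_1 → C_0 sends each edge [p,q] (with p < q) to q − p. For instance
  ∂cg = g − c.
As a 8×24 matrix over Z this has rank 7, with invariant factors (1,1,1,1,1,1,1).

∂_2: C_2 → C_1 maps a triangle to the signed sum of its edges. For instance
  ∂adg = dg − ag + ad,
  ∂bcd = cd − bd + bc.
As a 24×16 matrix over Z this has rank 15, with invariant factors (1,1,1,1,1,1,1,1,1,1,1,1,1,1,1).

Computing H_k = (kernel of ∂_k) / (image of ∂_{k+1}):

  H_1: rank ker ∂_1 − rank ∂_2 = (24 − 7) − 15 = 2, and the invariant factors of ∂_2 are all 1, so H_1 ≅ Z^2.

(K is a triangulation of the torus T^2.)

H_1 = Z^2.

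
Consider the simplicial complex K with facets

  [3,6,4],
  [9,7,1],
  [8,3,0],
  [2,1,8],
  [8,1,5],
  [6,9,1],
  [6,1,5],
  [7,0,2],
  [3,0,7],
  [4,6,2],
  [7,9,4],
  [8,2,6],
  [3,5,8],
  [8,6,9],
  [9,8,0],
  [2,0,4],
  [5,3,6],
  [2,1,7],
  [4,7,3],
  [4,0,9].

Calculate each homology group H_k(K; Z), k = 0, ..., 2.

H_0 ≅ Z,  H_1 ≅ Z × Z/2,  H_2 = 0.

We work with the vertex ordering 0 < 1 < 2 < 3 < 4 < 5 < 6 < 7 < 8 < 9. The simplices of K, each written with vertices in increasing order, are:

  0-simplices (10): [0], [1], [2], [3], [4], [5], [6], [7], [8], [9]
  1-simplices (30): (30 of them)
  2-simplices (20): (20 of them)

giving chain groups C_0 ≅ Z^10, C_1 ≅ Z^30, C_2 ≅ Z^20.

∂_1: C_1 → C_0 sends each edge [p,q] (with p < q) to q − p.
The resulting 10×30 matrix has rank 9, and its Smith normal form has invariant factors (1,1,1,1,1,1,1,1,1).

Boundary ∂_2: C_2 → C_1 maps a triangle to the signed sum of its edges. For instance
  ∂[1,2,7] = [2,7] − [1,7] + [1,2],
  ∂[4,7,9] = [7,9] − [4,9] + [4,7].
As a 30×20 matrix over Z this has rank 20, with invariant factors (1,1,1,1,1,1,1,1,1,1,1,1,1,1,1,1,1,1,1,2).

Computing H_k = (kernel of ∂_k) / (image of ∂_{k+1}):

  H_0: rank C_0 − rank ∂_1 = 10 − 9 = 1, and the invariant factors of ∂_1 are all 1, so H_0 ≅ Z.
  H_1: rank ker ∂_1 − rank ∂_2 = (30 − 9) − 20 = 1, and ∂_2 has invariant factor 2 > 1, so H_1 ≅ Z × Z/2.
  H_2: rank ker ∂_2 − rank ∂_3 = (20 − 20) − 0 = 0, and there is no ∂_3, so H_2 ≅ 0.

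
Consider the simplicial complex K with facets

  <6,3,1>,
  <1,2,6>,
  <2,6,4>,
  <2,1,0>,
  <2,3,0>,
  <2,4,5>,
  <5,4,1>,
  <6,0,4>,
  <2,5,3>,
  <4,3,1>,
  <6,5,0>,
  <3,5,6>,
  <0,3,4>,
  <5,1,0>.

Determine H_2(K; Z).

Order the vertices as 0 < 1 < 2 < 3 < 4 < 5 < 6. Listing each simplex with vertices in this order, K has dimension 2 with simplices:

  0-simplices (7): [0], [1], [2], [3], [4], [5], [6]
  1-simplices (21): [0,1], [0,2], [0,3], [0,4], [0,5], [0,6], [1,2], [1,3], [1,4], [1,5], [1,6], [2,3], [2,4], [2,5], [2,6], [3,4], [3,5], [3,6], [4,5], [4,6], [5,6]
  2-simplices (14): [0,1,2], [0,1,5], [0,2,3], [0,3,4], [0,4,6], [0,5,6], [1,2,6], [1,3,4], [1,3,6], [1,4,5], [2,3,5], [2,4,5], [2,4,6], [3,5,6]

giving chain groups C_0 ≅ Z^7, C_1 ≅ Z^21, C_2 ≅ Z^14.

∂_1: C_1 → C_0 maps an edge to its endpoints' difference, ∂[p,q] = q − p.
The resulting 7×21 matrix has rank 6, and its Smith normal form has invariant factors (1,1,1,1,1,1).

The boundary map ∂_2: C_2 → C_1 sends each 2-simplex [p,q,r] to [q,r] − [p,r] + [p,q]. For instance
  ∂[2,4,5] = [4,5] − [2,5] + [2,4],
  ∂[2,3,5] = [3,5] − [2,5] + [2,3].
As a 21×14 matrix over Z this has rank 13, with invariant factors (1,1,1,1,1,1,1,1,1,1,1,1,1).

Computing H_k = (kernel of ∂_k) / (image of ∂_{k+1}):

  H_2: rank ker ∂_2 − rank ∂_3 = (14 − 13) − 0 = 1, and there is no ∂_3, so H_2 ≅ Z.

H_2 ≅ Z.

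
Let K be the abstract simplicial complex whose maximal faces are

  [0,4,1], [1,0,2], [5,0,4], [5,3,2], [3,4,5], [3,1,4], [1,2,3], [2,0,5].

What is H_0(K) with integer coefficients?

H_0 ≅ Z.

We work with the vertex ordering 0 < 1 < 2 < 3 < 4 < 5. The simplices of K, each written with vertices in increasing order, are:

  0-simplices (6): [0], [1], [2], [3], [4], [5]
  1-simplices (12): [0,1], [0,2], [0,4], [0,5], [1,2], [1,3], [1,4], [2,3], [2,5], [3,4], [3,5], [4,5]
  2-simplices (8): [0,1,2], [0,1,4], [0,2,5], [0,4,5], [1,2,3], [1,3,4], [2,3,5], [3,4,5]

giving chain groups C_0 ≅ Z^6, C_1 ≅ Z^12, C_2 ≅ Z^8.

∂_1: C_1 → C_0 sends each edge [p,q] (with p < q) to q − p.
As a 6×12 matrix over Z this has rank 5, with invariant factors (1,1,1,1,1).

The boundary map ∂_2: C_2 → C_1 sends each 2-simplex [p,q,r] to [q,r] − [p,r] + [p,q]. For instance
  ∂[2,3,5] = [3,5] − [2,5] + [2,3],
  ∂[1,2,3] = [2,3] − [1,3] + [1,2].
The resulting 12×8 matrix has rank 7, and its Smith normal form has invariant factors (1,1,1,1,1,1,1).

Reading off H_k = ker ∂_k / im ∂_{k+1}:

  H_0: rank C_0 − rank ∂_1 = 6 − 5 = 1, and the invariant factors of ∂_1 are all 1, so H_0 = Z.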